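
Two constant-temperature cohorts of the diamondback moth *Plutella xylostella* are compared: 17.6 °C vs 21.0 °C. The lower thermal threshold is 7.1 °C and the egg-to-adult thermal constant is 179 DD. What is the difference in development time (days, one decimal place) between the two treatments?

At 17.6 °C: 179 / (17.6 − 7.1) = 179 / 10.5 = 17.048 d.
At 21.0 °C: 179 / (21.0 − 7.1) = 179 / 13.9 = 12.878 d.
Difference = |17.048 − 12.878| = 4.170 ≈ 4.2 days.

4.2 days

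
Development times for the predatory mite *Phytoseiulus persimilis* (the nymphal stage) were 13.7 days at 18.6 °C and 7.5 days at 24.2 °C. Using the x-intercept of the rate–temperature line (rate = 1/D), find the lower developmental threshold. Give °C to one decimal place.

11.8 °C

Equal thermal constants: D₁(T₁ − T_b) = D₂(T₂ − T_b).
13.7·(18.6 − T_b) = 7.5·(24.2 − T_b)
T_b = (13.7·18.6 − 7.5·24.2) / (13.7 − 7.5) = 73.32 / 6.2 = 11.826 °C ≈ 11.8 °C.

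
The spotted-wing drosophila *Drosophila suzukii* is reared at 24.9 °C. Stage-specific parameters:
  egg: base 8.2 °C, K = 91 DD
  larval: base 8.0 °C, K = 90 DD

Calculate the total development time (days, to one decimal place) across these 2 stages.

egg: 91 / (24.9 − 8.2) = 91 / 16.7 = 5.449 d.
larval: 90 / (24.9 − 8.0) = 90 / 16.9 = 5.325 d.
Sum = 10.775 ≈ 10.8 days.

10.8 days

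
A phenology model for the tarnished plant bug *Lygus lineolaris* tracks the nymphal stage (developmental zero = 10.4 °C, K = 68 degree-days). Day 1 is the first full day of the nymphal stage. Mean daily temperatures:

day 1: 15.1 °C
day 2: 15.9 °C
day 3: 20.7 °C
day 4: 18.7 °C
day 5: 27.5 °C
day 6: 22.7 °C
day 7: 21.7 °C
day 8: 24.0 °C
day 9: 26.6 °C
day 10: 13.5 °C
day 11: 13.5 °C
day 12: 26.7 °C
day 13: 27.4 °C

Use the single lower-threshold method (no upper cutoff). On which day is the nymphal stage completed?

day 7

Daily DD above 10.4 °C: 4.7, 5.5, 10.3, 8.3, 17.1, 12.3, 11.3, 13.6, 16.2, 3.1, 3.1, 16.3, 17.0.
Cumulative: 4.7, 10.2, 20.5, 28.8, 45.9, 58.2, 69.5, 83.1, 99.3, 102.4, 105.5, 121.8, 138.8.
The total first reaches 68 DD on day 7.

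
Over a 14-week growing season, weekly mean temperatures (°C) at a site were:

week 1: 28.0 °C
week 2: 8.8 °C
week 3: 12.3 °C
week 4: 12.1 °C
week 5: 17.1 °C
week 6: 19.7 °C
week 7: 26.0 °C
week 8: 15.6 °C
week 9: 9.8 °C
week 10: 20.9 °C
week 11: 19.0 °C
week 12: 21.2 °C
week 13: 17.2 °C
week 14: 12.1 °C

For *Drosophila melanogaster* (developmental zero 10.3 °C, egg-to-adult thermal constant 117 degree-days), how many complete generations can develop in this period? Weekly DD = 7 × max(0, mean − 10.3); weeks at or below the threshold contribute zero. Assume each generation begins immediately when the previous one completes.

Weekly DD (7 × max(0, T̄ − 10.3)): 123.9, 0.0, 14.0, 12.6, 47.6, 65.8, 109.9, 37.1, 0.0, 74.2, 60.9, 76.3, 48.3, 12.6.
Season total = 683.2 DD.
Complete generations = ⌊683.2 / 117⌋ = 5.

5 generations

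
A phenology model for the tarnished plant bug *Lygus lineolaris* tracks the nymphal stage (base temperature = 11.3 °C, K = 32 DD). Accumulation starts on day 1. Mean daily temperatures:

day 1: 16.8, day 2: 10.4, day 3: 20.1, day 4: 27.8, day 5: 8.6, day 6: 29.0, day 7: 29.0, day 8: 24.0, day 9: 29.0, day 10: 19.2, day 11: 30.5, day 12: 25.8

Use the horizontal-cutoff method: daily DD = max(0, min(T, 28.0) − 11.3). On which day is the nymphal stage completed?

day 6

Daily DD above 11.3 °C (capped at 16.7): 5.5, 0.0, 8.8, 16.5, 0.0, 16.7, 16.7, 12.7, 16.7, 7.9, 16.7, 14.5.
Cumulative: 5.5, 5.5, 14.3, 30.8, 30.8, 47.5, 64.2, 76.9, 93.6, 101.5, 118.2, 132.7.
The total first reaches 32 DD on day 6.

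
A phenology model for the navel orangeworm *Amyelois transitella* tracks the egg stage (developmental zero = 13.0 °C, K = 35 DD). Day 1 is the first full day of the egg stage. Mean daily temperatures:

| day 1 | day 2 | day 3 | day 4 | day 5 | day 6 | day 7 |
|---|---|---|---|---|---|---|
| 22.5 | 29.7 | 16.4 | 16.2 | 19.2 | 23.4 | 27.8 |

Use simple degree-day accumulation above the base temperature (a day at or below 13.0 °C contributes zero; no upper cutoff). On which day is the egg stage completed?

Daily DD above 13.0 °C: 9.5, 16.7, 3.4, 3.2, 6.2, 10.4, 14.8.
Cumulative: 9.5, 26.2, 29.6, 32.8, 39.0, 49.4, 64.2.
The total first reaches 35 DD on day 5.

day 5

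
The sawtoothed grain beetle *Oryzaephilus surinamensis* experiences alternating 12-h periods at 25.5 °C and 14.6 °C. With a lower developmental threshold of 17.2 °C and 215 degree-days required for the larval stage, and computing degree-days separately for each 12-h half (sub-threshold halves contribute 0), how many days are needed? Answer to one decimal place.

Day half: max(0, 25.5 − 17.2) × 0.5 = 8.3 × 0.5 = 4.15 DD.
Night half: max(0, 14.6 − 17.2) × 0.5 = 0.0 × 0.5 = 0.00 DD.
Per 24 h: 4.15 DD/day.
Duration = 215 / 4.15 = 51.807 ≈ 51.8 days.

51.8 days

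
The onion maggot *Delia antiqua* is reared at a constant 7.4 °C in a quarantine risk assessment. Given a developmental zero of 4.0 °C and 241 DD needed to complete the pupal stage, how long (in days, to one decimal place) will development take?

70.9 days

Daily accumulation = 7.4 − 4.0 = 3.4 DD/day.
Duration = 241 / 3.4 = 70.882 ≈ 70.9 days.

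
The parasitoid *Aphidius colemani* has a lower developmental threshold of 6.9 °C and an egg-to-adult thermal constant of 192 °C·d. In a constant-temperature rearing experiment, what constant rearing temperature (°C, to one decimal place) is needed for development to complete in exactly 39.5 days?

11.8 °C

Required daily accumulation = 192 / 39.5 = 4.861 DD/day.
T = T_base + 4.861 = 6.9 + 4.861 = 11.761 ≈ 11.8 °C.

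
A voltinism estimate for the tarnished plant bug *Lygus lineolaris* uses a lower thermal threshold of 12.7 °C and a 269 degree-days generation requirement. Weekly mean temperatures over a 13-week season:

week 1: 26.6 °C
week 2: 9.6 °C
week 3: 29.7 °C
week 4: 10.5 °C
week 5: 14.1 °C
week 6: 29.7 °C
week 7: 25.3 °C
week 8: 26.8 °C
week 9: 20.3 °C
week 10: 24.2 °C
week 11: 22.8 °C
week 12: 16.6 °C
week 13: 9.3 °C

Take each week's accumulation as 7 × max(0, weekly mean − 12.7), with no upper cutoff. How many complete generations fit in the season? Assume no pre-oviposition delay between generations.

Weekly DD (7 × max(0, T̄ − 12.7)): 97.3, 0.0, 119.0, 0.0, 9.8, 119.0, 88.2, 98.7, 53.2, 80.5, 70.7, 27.3, 0.0.
Season total = 763.7 DD.
Complete generations = ⌊763.7 / 269⌋ = 2.

2 generations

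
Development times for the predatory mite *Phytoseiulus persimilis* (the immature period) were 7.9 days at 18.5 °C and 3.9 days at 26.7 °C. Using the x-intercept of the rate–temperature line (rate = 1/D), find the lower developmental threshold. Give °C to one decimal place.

Equal thermal constants: D₁(T₁ − T_b) = D₂(T₂ − T_b).
7.9·(18.5 − T_b) = 3.9·(26.7 − T_b)
T_b = (7.9·18.5 − 3.9·26.7) / (7.9 − 3.9) = 42.02 / 4.0 = 10.505 °C ≈ 10.5 °C.

10.5 °C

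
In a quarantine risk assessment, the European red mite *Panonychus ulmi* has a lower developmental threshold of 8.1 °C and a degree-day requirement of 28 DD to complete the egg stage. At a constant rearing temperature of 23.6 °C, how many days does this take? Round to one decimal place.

1.8 days

Daily accumulation = 23.6 − 8.1 = 15.5 DD/day.
Duration = 28 / 15.5 = 1.806 ≈ 1.8 days.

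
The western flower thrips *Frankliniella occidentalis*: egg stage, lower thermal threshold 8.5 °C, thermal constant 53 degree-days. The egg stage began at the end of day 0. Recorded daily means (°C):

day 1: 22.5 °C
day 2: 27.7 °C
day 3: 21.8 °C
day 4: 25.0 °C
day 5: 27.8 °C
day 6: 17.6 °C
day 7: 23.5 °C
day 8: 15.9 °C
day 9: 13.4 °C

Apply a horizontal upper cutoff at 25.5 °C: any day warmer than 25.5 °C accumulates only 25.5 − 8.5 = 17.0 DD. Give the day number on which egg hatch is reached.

Daily DD above 8.5 °C (capped at 17.0): 14.0, 17.0, 13.3, 16.5, 17.0, 9.1, 15.0, 7.4, 4.9.
Cumulative: 14.0, 31.0, 44.3, 60.8, 77.8, 86.9, 101.9, 109.3, 114.2.
The total first reaches 53 DD on day 4.

day 4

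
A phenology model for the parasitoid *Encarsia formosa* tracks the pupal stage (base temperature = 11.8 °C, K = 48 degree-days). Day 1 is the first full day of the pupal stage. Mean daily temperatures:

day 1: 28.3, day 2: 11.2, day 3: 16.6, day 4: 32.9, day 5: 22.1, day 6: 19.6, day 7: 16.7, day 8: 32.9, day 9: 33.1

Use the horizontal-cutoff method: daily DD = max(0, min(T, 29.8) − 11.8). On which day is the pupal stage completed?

day 5

Daily DD above 11.8 °C (capped at 18.0): 16.5, 0.0, 4.8, 18.0, 10.3, 7.8, 4.9, 18.0, 18.0.
Cumulative: 16.5, 16.5, 21.3, 39.3, 49.6, 57.4, 62.3, 80.3, 98.3.
The total first reaches 48 DD on day 5.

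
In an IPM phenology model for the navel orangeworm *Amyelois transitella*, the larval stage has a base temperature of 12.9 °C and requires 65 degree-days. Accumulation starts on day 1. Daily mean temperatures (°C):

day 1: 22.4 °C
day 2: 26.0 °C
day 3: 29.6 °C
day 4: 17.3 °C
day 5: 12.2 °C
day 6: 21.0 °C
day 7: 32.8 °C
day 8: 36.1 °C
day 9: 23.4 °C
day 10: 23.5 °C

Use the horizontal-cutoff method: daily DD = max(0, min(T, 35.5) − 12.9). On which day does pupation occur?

Daily DD above 12.9 °C (capped at 22.6): 9.5, 13.1, 16.7, 4.4, 0.0, 8.1, 19.9, 22.6, 10.5, 10.6.
Cumulative: 9.5, 22.6, 39.3, 43.7, 43.7, 51.8, 71.7, 94.3, 104.8, 115.4.
The total first reaches 65 DD on day 7.

day 7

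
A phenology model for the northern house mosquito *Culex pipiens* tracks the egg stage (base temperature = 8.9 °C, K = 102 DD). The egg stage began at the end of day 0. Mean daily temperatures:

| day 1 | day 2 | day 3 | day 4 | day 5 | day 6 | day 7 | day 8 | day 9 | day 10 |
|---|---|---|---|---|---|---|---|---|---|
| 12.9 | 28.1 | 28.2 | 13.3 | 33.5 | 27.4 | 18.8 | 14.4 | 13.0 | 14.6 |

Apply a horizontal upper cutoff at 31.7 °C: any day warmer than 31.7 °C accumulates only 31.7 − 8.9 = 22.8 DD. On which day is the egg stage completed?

Daily DD above 8.9 °C (capped at 22.8): 4.0, 19.2, 19.3, 4.4, 22.8, 18.5, 9.9, 5.5, 4.1, 5.7.
Cumulative: 4.0, 23.2, 42.5, 46.9, 69.7, 88.2, 98.1, 103.6, 107.7, 113.4.
The total first reaches 102 DD on day 8.

day 8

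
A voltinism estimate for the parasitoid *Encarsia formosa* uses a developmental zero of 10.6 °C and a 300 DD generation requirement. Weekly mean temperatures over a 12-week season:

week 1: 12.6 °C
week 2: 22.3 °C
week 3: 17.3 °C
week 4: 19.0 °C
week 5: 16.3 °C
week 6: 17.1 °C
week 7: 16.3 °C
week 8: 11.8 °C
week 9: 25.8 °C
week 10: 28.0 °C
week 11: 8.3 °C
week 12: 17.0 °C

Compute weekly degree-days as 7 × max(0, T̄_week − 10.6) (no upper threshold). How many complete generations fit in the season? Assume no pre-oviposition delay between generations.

Weekly DD (7 × max(0, T̄ − 10.6)): 14.0, 81.9, 46.9, 58.8, 39.9, 45.5, 39.9, 8.4, 106.4, 121.8, 0.0, 44.8.
Season total = 608.3 DD.
Complete generations = ⌊608.3 / 300⌋ = 2.

2 generations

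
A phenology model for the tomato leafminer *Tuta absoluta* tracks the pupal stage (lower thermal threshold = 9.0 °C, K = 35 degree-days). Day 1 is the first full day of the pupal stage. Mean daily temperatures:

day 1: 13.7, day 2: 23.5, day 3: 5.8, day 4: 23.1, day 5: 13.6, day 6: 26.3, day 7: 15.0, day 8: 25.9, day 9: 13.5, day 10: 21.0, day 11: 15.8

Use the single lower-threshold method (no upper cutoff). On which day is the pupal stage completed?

Daily DD above 9.0 °C: 4.7, 14.5, 0.0, 14.1, 4.6, 17.3, 6.0, 16.9, 4.5, 12.0, 6.8.
Cumulative: 4.7, 19.2, 19.2, 33.3, 37.9, 55.2, 61.2, 78.1, 82.6, 94.6, 101.4.
The total first reaches 35 DD on day 5.

day 5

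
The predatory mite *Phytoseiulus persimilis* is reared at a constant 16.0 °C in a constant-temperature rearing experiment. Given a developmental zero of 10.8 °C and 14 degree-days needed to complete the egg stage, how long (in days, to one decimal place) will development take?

2.7 days

Daily accumulation = 16.0 − 10.8 = 5.2 DD/day.
Duration = 14 / 5.2 = 2.692 ≈ 2.7 days.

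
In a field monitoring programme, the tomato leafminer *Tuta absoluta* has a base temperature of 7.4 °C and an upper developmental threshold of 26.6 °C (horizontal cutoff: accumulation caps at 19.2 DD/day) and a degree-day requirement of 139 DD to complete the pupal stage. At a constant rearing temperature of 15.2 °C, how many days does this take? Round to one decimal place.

17.8 days

Daily accumulation = 15.2 − 7.4 = 7.8 DD/day.
Duration = 139 / 7.8 = 17.821 ≈ 17.8 days.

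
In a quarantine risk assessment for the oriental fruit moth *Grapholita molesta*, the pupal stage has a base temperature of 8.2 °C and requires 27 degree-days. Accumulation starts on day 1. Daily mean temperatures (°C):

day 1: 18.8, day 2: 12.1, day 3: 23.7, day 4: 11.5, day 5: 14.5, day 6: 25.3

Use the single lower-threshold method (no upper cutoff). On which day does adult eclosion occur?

Daily DD above 8.2 °C: 10.6, 3.9, 15.5, 3.3, 6.3, 17.1.
Cumulative: 10.6, 14.5, 30.0, 33.3, 39.6, 56.7.
The total first reaches 27 DD on day 3.

day 3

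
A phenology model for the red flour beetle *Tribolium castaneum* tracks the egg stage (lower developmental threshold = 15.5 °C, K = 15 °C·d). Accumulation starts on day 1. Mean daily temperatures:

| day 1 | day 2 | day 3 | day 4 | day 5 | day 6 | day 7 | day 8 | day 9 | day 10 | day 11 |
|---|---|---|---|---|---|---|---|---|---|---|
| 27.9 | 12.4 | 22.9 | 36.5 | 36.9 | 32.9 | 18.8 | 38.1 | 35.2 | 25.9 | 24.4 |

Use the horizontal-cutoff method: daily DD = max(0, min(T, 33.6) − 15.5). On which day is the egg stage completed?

Daily DD above 15.5 °C (capped at 18.1): 12.4, 0.0, 7.4, 18.1, 18.1, 17.4, 3.3, 18.1, 18.1, 10.4, 8.9.
Cumulative: 12.4, 12.4, 19.8, 37.9, 56.0, 73.4, 76.7, 94.8, 112.9, 123.3, 132.2.
The total first reaches 15 DD on day 3.

day 3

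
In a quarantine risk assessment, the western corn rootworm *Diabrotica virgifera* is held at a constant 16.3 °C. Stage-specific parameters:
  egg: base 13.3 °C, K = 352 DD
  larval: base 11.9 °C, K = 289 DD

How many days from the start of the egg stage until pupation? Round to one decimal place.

egg: 352 / (16.3 − 13.3) = 352 / 3.0 = 117.333 d.
larval: 289 / (16.3 − 11.9) = 289 / 4.4 = 65.682 d.
Sum = 183.015 ≈ 183.0 days.

183.0 days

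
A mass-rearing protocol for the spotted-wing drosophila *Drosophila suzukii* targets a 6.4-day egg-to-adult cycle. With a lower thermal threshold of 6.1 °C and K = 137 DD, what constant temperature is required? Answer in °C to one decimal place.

27.5 °C

Required daily accumulation = 137 / 6.4 = 21.406 DD/day.
T = T_base + 21.406 = 6.1 + 21.406 = 27.506 ≈ 27.5 °C.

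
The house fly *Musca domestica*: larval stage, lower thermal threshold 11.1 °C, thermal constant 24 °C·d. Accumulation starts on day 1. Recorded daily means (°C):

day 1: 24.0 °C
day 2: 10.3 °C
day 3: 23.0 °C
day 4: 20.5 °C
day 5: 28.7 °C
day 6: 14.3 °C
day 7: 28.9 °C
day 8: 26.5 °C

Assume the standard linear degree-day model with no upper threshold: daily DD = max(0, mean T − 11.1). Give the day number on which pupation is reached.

day 3

Daily DD above 11.1 °C: 12.9, 0.0, 11.9, 9.4, 17.6, 3.2, 17.8, 15.4.
Cumulative: 12.9, 12.9, 24.8, 34.2, 51.8, 55.0, 72.8, 88.2.
The total first reaches 24 DD on day 3.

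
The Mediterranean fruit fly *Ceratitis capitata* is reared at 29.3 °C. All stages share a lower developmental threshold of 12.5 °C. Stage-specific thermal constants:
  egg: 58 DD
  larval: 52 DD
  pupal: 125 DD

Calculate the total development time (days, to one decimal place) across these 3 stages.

Daily accumulation at 29.3 °C = 29.3 − 12.5 = 16.8 DD/day.
Total K = 58 + 52 + 125 = 235 DD.
Total duration = 235 / 16.8 = 13.988 ≈ 14.0 days.

14.0 days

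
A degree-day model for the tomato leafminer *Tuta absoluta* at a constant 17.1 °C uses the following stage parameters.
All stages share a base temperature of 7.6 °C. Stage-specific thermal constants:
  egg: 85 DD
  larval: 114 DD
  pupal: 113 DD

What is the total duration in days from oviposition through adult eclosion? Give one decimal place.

32.8 days

Daily accumulation at 17.1 °C = 17.1 − 7.6 = 9.5 DD/day.
Total K = 85 + 114 + 113 = 312 DD.
Total duration = 312 / 9.5 = 32.842 ≈ 32.8 days.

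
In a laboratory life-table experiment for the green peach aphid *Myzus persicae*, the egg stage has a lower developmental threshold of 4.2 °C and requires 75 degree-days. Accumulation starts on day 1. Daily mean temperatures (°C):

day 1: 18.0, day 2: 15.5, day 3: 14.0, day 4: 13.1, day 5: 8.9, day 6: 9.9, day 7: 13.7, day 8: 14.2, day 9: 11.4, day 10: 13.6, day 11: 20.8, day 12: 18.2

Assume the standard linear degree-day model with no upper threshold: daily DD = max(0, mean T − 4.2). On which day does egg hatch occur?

day 9

Daily DD above 4.2 °C: 13.8, 11.3, 9.8, 8.9, 4.7, 5.7, 9.5, 10.0, 7.2, 9.4, 16.6, 14.0.
Cumulative: 13.8, 25.1, 34.9, 43.8, 48.5, 54.2, 63.7, 73.7, 80.9, 90.3, 106.9, 120.9.
The total first reaches 75 DD on day 9.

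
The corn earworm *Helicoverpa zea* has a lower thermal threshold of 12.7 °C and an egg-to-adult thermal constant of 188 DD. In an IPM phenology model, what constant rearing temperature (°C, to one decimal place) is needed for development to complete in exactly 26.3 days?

19.8 °C

Required daily accumulation = 188 / 26.3 = 7.148 DD/day.
T = T_base + 7.148 = 12.7 + 7.148 = 19.848 ≈ 19.8 °C.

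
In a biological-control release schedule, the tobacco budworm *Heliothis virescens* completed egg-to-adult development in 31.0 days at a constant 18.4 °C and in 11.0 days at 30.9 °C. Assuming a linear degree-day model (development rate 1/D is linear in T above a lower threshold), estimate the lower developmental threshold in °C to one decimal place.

11.5 °C

Equal thermal constants: D₁(T₁ − T_b) = D₂(T₂ − T_b).
31.0·(18.4 − T_b) = 11.0·(30.9 − T_b)
T_b = (31.0·18.4 − 11.0·30.9) / (31.0 − 11.0) = 230.50 / 20.0 = 11.525 °C ≈ 11.5 °C.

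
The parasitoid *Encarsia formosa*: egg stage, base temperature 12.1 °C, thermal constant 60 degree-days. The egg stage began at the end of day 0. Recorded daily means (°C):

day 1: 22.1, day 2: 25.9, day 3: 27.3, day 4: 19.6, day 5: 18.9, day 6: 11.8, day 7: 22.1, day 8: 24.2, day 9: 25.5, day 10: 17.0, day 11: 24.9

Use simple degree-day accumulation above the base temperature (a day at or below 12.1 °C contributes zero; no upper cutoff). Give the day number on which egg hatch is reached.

Daily DD above 12.1 °C: 10.0, 13.8, 15.2, 7.5, 6.8, 0.0, 10.0, 12.1, 13.4, 4.9, 12.8.
Cumulative: 10.0, 23.8, 39.0, 46.5, 53.3, 53.3, 63.3, 75.4, 88.8, 93.7, 106.5.
The total first reaches 60 DD on day 7.

day 7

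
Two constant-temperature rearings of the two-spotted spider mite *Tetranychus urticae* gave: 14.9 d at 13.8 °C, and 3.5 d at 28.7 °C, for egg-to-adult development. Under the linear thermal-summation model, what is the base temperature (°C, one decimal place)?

Equal thermal constants: D₁(T₁ − T_b) = D₂(T₂ − T_b).
14.9·(13.8 − T_b) = 3.5·(28.7 − T_b)
T_b = (14.9·13.8 − 3.5·28.7) / (14.9 − 3.5) = 105.17 / 11.4 = 9.225 °C ≈ 9.2 °C.

9.2 °C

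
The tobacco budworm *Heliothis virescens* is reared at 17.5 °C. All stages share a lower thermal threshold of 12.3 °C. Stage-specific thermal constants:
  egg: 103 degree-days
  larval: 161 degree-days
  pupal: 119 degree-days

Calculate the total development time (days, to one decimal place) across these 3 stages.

73.7 days

Daily accumulation at 17.5 °C = 17.5 − 12.3 = 5.2 DD/day.
Total K = 103 + 161 + 119 = 383 DD.
Total duration = 383 / 5.2 = 73.654 ≈ 73.7 days.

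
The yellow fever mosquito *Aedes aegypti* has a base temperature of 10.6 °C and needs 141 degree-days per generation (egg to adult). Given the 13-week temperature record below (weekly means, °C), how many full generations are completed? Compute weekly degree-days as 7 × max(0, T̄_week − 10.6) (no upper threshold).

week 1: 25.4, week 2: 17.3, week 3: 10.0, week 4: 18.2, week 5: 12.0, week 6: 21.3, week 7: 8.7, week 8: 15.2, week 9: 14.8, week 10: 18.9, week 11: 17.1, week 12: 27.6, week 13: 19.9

4 generations

Weekly DD (7 × max(0, T̄ − 10.6)): 103.6, 46.9, 0.0, 53.2, 9.8, 74.9, 0.0, 32.2, 29.4, 58.1, 45.5, 119.0, 65.1.
Season total = 637.7 DD.
Complete generations = ⌊637.7 / 141⌋ = 4.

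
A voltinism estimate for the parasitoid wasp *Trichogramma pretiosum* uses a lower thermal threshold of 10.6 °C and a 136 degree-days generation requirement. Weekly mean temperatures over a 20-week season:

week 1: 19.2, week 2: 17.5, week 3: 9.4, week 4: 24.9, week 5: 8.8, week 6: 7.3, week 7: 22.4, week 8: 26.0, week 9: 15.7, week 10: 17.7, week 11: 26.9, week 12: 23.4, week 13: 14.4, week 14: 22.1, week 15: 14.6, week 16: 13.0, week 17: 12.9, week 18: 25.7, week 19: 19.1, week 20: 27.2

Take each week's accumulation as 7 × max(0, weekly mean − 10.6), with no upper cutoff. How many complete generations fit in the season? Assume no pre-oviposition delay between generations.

8 generations

Weekly DD (7 × max(0, T̄ − 10.6)): 60.2, 48.3, 0.0, 100.1, 0.0, 0.0, 82.6, 107.8, 35.7, 49.7, 114.1, 89.6, 26.6, 80.5, 28.0, 16.8, 16.1, 105.7, 59.5, 116.2.
Season total = 1137.5 DD.
Complete generations = ⌊1137.5 / 136⌋ = 8.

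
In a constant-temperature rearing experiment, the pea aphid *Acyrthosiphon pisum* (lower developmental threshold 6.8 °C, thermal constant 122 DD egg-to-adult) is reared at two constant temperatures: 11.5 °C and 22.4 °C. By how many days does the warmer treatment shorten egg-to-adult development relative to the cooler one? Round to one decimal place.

At 11.5 °C: 122 / (11.5 − 6.8) = 122 / 4.7 = 25.957 d.
At 22.4 °C: 122 / (22.4 − 6.8) = 122 / 15.6 = 7.821 d.
Difference = |25.957 − 7.821| = 18.137 ≈ 18.1 days.

18.1 days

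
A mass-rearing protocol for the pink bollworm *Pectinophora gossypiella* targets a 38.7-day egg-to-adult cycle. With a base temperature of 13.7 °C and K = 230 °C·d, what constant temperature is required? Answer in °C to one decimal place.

Required daily accumulation = 230 / 38.7 = 5.943 DD/day.
T = T_base + 5.943 = 13.7 + 5.943 = 19.643 ≈ 19.6 °C.

19.6 °C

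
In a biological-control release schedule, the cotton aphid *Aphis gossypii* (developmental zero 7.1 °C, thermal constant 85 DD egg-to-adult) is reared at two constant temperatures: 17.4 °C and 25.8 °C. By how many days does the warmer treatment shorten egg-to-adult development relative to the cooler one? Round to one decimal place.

3.7 days

At 17.4 °C: 85 / (17.4 − 7.1) = 85 / 10.3 = 8.252 d.
At 25.8 °C: 85 / (25.8 − 7.1) = 85 / 18.7 = 4.545 d.
Difference = |8.252 − 4.545| = 3.707 ≈ 3.7 days.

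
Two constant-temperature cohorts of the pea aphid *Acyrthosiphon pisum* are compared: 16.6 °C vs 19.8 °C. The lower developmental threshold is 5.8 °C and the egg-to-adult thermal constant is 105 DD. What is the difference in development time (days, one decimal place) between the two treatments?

2.2 days

At 16.6 °C: 105 / (16.6 − 5.8) = 105 / 10.8 = 9.722 d.
At 19.8 °C: 105 / (19.8 − 5.8) = 105 / 14.0 = 7.500 d.
Difference = |9.722 − 7.500| = 2.222 ≈ 2.2 days.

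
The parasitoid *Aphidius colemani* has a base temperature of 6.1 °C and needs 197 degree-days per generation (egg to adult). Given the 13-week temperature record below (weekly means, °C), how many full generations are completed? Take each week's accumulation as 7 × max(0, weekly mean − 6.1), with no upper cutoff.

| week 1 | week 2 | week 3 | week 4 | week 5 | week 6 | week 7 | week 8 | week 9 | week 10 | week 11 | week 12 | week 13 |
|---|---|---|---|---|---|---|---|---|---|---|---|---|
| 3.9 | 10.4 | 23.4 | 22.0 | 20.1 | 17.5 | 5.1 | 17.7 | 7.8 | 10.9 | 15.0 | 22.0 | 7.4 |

3 generations

Weekly DD (7 × max(0, T̄ − 6.1)): 0.0, 30.1, 121.1, 111.3, 98.0, 79.8, 0.0, 81.2, 11.9, 33.6, 62.3, 111.3, 9.1.
Season total = 749.7 DD.
Complete generations = ⌊749.7 / 197⌋ = 3.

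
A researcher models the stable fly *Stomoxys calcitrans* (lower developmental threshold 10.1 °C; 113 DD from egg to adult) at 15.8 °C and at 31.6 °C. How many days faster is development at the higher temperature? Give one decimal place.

At 15.8 °C: 113 / (15.8 − 10.1) = 113 / 5.7 = 19.825 d.
At 31.6 °C: 113 / (31.6 − 10.1) = 113 / 21.5 = 5.256 d.
Difference = |19.825 − 5.256| = 14.569 ≈ 14.6 days.

14.6 days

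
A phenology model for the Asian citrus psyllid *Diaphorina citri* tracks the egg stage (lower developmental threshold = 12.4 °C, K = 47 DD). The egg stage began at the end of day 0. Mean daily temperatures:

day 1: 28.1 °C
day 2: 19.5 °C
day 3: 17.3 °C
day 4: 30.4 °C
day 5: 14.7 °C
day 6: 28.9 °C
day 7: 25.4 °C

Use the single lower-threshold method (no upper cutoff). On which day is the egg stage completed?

day 5

Daily DD above 12.4 °C: 15.7, 7.1, 4.9, 18.0, 2.3, 16.5, 13.0.
Cumulative: 15.7, 22.8, 27.7, 45.7, 48.0, 64.5, 77.5.
The total first reaches 47 DD on day 5.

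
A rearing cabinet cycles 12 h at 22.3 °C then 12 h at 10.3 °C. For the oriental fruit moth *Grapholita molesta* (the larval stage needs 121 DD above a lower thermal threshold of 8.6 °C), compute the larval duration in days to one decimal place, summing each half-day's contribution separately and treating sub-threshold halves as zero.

Day half: max(0, 22.3 − 8.6) × 0.5 = 13.7 × 0.5 = 6.85 DD.
Night half: max(0, 10.3 − 8.6) × 0.5 = 1.7 × 0.5 = 0.85 DD.
Per 24 h: 7.70 DD/day.
Duration = 121 / 7.70 = 15.714 ≈ 15.7 days.

15.7 days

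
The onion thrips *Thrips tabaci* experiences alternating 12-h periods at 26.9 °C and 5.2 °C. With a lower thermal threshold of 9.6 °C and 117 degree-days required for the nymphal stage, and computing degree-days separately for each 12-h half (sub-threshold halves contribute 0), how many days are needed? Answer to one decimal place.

Day half: max(0, 26.9 − 9.6) × 0.5 = 17.3 × 0.5 = 8.65 DD.
Night half: max(0, 5.2 − 9.6) × 0.5 = 0.0 × 0.5 = 0.00 DD.
Per 24 h: 8.65 DD/day.
Duration = 117 / 8.65 = 13.526 ≈ 13.5 days.

13.5 days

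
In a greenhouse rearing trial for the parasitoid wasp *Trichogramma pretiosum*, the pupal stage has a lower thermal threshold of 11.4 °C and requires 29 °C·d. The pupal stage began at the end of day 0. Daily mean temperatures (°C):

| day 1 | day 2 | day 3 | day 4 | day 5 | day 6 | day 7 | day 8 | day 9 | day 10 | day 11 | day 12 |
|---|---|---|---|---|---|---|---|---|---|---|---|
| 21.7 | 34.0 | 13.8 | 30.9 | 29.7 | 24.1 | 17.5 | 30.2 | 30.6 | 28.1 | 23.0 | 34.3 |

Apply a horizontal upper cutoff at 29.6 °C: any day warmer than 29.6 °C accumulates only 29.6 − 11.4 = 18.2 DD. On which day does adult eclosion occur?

Daily DD above 11.4 °C (capped at 18.2): 10.3, 18.2, 2.4, 18.2, 18.2, 12.7, 6.1, 18.2, 18.2, 16.7, 11.6, 18.2.
Cumulative: 10.3, 28.5, 30.9, 49.1, 67.3, 80.0, 86.1, 104.3, 122.5, 139.2, 150.8, 169.0.
The total first reaches 29 DD on day 3.

day 3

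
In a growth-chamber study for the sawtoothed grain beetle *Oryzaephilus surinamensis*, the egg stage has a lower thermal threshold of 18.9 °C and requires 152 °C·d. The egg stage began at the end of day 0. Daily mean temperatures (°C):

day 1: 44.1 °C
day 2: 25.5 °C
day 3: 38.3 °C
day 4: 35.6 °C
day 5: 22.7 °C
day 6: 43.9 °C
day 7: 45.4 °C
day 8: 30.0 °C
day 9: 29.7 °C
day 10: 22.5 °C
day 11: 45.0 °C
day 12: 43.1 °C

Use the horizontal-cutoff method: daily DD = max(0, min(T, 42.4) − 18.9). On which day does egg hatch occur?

day 11

Daily DD above 18.9 °C (capped at 23.5): 23.5, 6.6, 19.4, 16.7, 3.8, 23.5, 23.5, 11.1, 10.8, 3.6, 23.5, 23.5.
Cumulative: 23.5, 30.1, 49.5, 66.2, 70.0, 93.5, 117.0, 128.1, 138.9, 142.5, 166.0, 189.5.
The total first reaches 152 DD on day 11.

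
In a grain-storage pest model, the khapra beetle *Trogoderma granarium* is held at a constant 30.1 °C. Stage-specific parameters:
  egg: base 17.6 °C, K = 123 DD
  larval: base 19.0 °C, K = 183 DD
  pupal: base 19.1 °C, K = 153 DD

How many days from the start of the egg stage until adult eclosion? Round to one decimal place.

egg: 123 / (30.1 − 17.6) = 123 / 12.5 = 9.840 d.
larval: 183 / (30.1 − 19.0) = 183 / 11.1 = 16.486 d.
pupal: 153 / (30.1 − 19.1) = 153 / 11.0 = 13.909 d.
Sum = 40.236 ≈ 40.2 days.

40.2 days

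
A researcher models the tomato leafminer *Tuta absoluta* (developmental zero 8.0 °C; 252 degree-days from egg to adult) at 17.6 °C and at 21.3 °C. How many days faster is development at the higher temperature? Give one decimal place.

At 17.6 °C: 252 / (17.6 − 8.0) = 252 / 9.6 = 26.250 d.
At 21.3 °C: 252 / (21.3 − 8.0) = 252 / 13.3 = 18.947 d.
Difference = |26.250 − 18.947| = 7.303 ≈ 7.3 days.

7.3 days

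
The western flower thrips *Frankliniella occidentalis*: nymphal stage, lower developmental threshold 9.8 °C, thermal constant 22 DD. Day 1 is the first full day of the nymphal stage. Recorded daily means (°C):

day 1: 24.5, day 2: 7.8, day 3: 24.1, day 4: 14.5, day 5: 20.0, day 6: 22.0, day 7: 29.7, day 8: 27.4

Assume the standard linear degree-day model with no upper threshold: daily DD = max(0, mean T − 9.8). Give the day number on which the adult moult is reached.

Daily DD above 9.8 °C: 14.7, 0.0, 14.3, 4.7, 10.2, 12.2, 19.9, 17.6.
Cumulative: 14.7, 14.7, 29.0, 33.7, 43.9, 56.1, 76.0, 93.6.
The total first reaches 22 DD on day 3.

day 3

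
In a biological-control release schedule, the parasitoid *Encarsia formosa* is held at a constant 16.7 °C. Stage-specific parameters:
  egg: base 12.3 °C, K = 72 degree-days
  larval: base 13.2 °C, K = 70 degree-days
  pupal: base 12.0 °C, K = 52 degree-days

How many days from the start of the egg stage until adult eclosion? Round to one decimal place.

egg: 72 / (16.7 − 12.3) = 72 / 4.4 = 16.364 d.
larval: 70 / (16.7 − 13.2) = 70 / 3.5 = 20.000 d.
pupal: 52 / (16.7 − 12.0) = 52 / 4.7 = 11.064 d.
Sum = 47.427 ≈ 47.4 days.

47.4 days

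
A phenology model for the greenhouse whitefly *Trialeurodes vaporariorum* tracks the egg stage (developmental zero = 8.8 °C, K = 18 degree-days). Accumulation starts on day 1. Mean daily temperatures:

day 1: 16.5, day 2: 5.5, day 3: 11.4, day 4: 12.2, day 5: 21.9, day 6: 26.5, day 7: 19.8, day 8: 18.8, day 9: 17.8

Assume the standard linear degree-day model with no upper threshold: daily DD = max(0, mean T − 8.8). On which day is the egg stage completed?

Daily DD above 8.8 °C: 7.7, 0.0, 2.6, 3.4, 13.1, 17.7, 11.0, 10.0, 9.0.
Cumulative: 7.7, 7.7, 10.3, 13.7, 26.8, 44.5, 55.5, 65.5, 74.5.
The total first reaches 18 DD on day 5.

day 5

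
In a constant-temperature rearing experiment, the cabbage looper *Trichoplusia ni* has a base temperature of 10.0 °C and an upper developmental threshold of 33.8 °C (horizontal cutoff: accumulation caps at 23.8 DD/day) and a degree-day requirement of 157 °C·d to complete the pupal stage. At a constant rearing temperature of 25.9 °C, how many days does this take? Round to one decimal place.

9.9 days

Daily accumulation = 25.9 − 10.0 = 15.9 DD/day.
Duration = 157 / 15.9 = 9.874 ≈ 9.9 days.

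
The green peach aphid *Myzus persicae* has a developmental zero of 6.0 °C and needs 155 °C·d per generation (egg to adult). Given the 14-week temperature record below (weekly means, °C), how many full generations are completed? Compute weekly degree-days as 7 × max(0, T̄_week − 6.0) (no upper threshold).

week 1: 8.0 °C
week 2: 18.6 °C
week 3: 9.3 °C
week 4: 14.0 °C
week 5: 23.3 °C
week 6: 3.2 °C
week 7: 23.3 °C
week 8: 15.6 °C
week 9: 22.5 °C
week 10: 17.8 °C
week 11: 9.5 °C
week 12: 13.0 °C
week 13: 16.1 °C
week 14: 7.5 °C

Weekly DD (7 × max(0, T̄ − 6.0)): 14.0, 88.2, 23.1, 56.0, 121.1, 0.0, 121.1, 67.2, 115.5, 82.6, 24.5, 49.0, 70.7, 10.5.
Season total = 843.5 DD.
Complete generations = ⌊843.5 / 155⌋ = 5.

5 generations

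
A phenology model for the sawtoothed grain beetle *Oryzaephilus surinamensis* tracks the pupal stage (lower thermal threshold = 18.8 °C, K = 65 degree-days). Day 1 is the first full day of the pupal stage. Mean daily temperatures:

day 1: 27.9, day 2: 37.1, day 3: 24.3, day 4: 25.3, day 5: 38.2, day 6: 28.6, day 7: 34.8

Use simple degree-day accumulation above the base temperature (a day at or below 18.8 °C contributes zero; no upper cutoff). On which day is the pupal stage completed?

day 6

Daily DD above 18.8 °C: 9.1, 18.3, 5.5, 6.5, 19.4, 9.8, 16.0.
Cumulative: 9.1, 27.4, 32.9, 39.4, 58.8, 68.6, 84.6.
The total first reaches 65 DD on day 6.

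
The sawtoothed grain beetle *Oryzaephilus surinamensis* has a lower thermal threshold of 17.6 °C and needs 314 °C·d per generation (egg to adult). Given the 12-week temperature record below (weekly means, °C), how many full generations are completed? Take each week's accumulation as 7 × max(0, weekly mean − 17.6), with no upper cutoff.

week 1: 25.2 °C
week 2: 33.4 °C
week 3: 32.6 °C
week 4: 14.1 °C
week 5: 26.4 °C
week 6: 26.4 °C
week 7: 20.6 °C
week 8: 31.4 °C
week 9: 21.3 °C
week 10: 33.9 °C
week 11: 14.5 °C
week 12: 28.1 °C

2 generations

Weekly DD (7 × max(0, T̄ − 17.6)): 53.2, 110.6, 105.0, 0.0, 61.6, 61.6, 21.0, 96.6, 25.9, 114.1, 0.0, 73.5.
Season total = 723.1 DD.
Complete generations = ⌊723.1 / 314⌋ = 2.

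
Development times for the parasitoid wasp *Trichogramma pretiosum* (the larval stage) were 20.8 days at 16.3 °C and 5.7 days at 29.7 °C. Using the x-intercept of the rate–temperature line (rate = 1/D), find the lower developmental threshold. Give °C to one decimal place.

Linear rate model ⇒ the product D·(T − T_b) is constant across temperatures.
20.8·(16.3 − T_b) = 5.7·(29.7 − T_b)
T_b = (20.8·16.3 − 5.7·29.7) / (20.8 − 5.7) = 169.75 / 15.1 = 11.242 °C ≈ 11.2 °C.

11.2 °C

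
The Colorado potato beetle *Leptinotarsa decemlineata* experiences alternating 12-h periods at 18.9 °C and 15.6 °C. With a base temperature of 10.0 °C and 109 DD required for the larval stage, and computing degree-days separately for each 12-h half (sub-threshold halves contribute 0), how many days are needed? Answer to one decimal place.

15.0 days

Day half: max(0, 18.9 − 10.0) × 0.5 = 8.9 × 0.5 = 4.45 DD.
Night half: max(0, 15.6 − 10.0) × 0.5 = 5.6 × 0.5 = 2.80 DD.
Per 24 h: 7.25 DD/day.
Duration = 109 / 7.25 = 15.034 ≈ 15.0 days.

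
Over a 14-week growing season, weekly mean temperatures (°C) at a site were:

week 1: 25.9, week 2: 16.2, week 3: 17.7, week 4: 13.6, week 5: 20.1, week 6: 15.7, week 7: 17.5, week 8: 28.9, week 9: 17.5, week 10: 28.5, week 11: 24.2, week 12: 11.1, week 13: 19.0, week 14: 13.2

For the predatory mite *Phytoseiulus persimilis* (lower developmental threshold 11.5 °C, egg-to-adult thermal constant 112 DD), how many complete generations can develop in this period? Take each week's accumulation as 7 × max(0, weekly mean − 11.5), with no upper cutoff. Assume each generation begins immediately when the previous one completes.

Weekly DD (7 × max(0, T̄ − 11.5)): 100.8, 32.9, 43.4, 14.7, 60.2, 29.4, 42.0, 121.8, 42.0, 119.0, 88.9, 0.0, 52.5, 11.9.
Season total = 759.5 DD.
Complete generations = ⌊759.5 / 112⌋ = 6.

6 generations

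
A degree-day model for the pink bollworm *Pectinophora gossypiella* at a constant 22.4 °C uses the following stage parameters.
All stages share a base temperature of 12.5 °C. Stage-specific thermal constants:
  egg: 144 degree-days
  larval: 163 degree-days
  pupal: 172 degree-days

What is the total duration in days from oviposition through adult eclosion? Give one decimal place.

48.4 days

Daily accumulation at 22.4 °C = 22.4 − 12.5 = 9.9 DD/day.
Total K = 144 + 163 + 172 = 479 DD.
Total duration = 479 / 9.9 = 48.384 ≈ 48.4 days.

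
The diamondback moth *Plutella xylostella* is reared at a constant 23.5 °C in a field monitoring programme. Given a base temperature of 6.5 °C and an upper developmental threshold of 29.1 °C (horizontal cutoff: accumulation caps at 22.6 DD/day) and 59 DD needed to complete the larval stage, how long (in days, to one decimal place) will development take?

Daily accumulation = 23.5 − 6.5 = 17.0 DD/day.
Duration = 59 / 17.0 = 3.471 ≈ 3.5 days.

3.5 days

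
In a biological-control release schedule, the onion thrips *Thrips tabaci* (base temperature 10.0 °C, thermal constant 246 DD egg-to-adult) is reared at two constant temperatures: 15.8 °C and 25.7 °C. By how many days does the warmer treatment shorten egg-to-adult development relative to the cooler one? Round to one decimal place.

26.7 days

At 15.8 °C: 246 / (15.8 − 10.0) = 246 / 5.8 = 42.414 d.
At 25.7 °C: 246 / (25.7 − 10.0) = 246 / 15.7 = 15.669 d.
Difference = |42.414 − 15.669| = 26.745 ≈ 26.7 days.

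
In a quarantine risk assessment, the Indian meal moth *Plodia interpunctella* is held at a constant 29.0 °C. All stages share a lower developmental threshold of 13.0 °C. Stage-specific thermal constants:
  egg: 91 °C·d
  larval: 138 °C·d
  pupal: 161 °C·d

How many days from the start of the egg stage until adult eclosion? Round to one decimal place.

Daily accumulation at 29.0 °C = 29.0 − 13.0 = 16.0 DD/day.
Total K = 91 + 138 + 161 = 390 DD.
Total duration = 390 / 16.0 = 24.375 ≈ 24.4 days.

24.4 days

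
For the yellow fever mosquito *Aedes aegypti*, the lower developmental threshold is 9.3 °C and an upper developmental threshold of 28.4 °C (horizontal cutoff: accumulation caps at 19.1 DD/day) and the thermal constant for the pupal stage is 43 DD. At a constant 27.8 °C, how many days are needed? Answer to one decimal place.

2.3 days

Daily accumulation = 27.8 − 9.3 = 18.5 DD/day.
Duration = 43 / 18.5 = 2.324 ≈ 2.3 days.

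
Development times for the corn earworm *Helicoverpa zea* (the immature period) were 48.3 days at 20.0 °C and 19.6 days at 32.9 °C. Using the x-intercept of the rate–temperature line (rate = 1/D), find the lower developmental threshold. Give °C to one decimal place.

Equal thermal constants: D₁(T₁ − T_b) = D₂(T₂ − T_b).
48.3·(20.0 − T_b) = 19.6·(32.9 − T_b)
T_b = (48.3·20.0 − 19.6·32.9) / (48.3 − 19.6) = 321.16 / 28.7 = 11.190 °C ≈ 11.2 °C.

11.2 °C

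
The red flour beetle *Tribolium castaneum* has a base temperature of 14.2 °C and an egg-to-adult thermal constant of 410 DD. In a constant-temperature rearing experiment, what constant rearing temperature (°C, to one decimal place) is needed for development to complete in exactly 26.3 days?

Required daily accumulation = 410 / 26.3 = 15.589 DD/day.
T = T_base + 15.589 = 14.2 + 15.589 = 29.789 ≈ 29.8 °C.

29.8 °C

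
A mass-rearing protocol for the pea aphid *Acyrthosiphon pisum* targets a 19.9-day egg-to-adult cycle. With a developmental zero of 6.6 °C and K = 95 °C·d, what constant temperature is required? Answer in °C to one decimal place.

11.4 °C

Required daily accumulation = 95 / 19.9 = 4.774 DD/day.
T = T_base + 4.774 = 6.6 + 4.774 = 11.374 ≈ 11.4 °C.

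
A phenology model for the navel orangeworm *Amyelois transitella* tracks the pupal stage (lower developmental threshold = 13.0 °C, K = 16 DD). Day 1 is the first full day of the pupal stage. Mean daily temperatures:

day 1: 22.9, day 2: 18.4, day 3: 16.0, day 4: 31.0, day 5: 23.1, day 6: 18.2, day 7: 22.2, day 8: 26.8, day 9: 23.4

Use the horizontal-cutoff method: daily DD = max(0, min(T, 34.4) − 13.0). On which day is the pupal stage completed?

Daily DD above 13.0 °C (capped at 21.4): 9.9, 5.4, 3.0, 18.0, 10.1, 5.2, 9.2, 13.8, 10.4.
Cumulative: 9.9, 15.3, 18.3, 36.3, 46.4, 51.6, 60.8, 74.6, 85.0.
The total first reaches 16 DD on day 3.

day 3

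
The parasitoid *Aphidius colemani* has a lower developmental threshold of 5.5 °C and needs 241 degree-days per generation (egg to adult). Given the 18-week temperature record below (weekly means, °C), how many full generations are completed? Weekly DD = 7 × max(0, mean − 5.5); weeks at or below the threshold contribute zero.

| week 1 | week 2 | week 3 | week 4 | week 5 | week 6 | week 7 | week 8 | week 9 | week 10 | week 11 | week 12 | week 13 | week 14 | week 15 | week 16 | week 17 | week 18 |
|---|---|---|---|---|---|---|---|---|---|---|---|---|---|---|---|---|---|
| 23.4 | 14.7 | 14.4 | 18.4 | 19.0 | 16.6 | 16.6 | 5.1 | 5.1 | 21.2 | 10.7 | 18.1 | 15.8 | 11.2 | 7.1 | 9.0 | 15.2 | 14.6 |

4 generations

Weekly DD (7 × max(0, T̄ − 5.5)): 125.3, 64.4, 62.3, 90.3, 94.5, 77.7, 77.7, 0.0, 0.0, 109.9, 36.4, 88.2, 72.1, 39.9, 11.2, 24.5, 67.9, 63.7.
Season total = 1106.0 DD.
Complete generations = ⌊1106.0 / 241⌋ = 4.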